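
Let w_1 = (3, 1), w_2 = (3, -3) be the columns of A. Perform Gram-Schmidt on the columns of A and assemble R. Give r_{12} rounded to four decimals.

e_1 = w_1/‖w_1‖ = (3, 1)/3.1623 = (0.9487, 0.3162).
r_{12} = e_1·w_2 = 1.8974.

r_{12} = 1.8974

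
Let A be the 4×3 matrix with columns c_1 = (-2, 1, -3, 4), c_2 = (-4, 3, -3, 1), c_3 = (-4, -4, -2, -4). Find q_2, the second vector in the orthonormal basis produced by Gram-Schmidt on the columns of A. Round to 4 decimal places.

q_1 = c_1/‖c_1‖ = (-2, 1, -3, 4)/5.4772 = (-0.3651, 0.1826, -0.5477, 0.7303).
r_{12} = q_1·c_2 = 4.3818.
u_2 = c_2 − 4.3818·q_1 = (-2.4000, 2.2000, -0.6000, -2.2000).
‖u_2‖ = 3.9749, so q_2 = (-0.6038, 0.5535, -0.1509, -0.5535).

q_2 = (-0.6038, 0.5535, -0.1509, -0.5535)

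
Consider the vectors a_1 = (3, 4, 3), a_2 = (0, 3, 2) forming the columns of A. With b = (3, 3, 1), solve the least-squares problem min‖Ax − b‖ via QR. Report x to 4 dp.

x = (0.9661, -0.4915)

a_1 = (3, 4, 3); ‖a_1‖ = 5.8310, so e_1 = (0.5145, 0.6860, 0.5145).
e_1·a_2 = 0.5145·0 + 0.6860·3 + 0.5145·2 = 3.0870.
u_2 = a_2 − 3.0870·e_1 = (-1.5882, 0.8824, 0.4118).
‖u_2‖ = 1.8630, so e_2 = (-0.8525, 0.4736, 0.2210).
Qᵀb = (4.1160, -0.9157).
Back-substitute: x_2 = -0.9157/1.8630 = -0.4915.
x_1 = (4.1160 − 3.0870·(-0.4915))/5.8310 = 0.9661.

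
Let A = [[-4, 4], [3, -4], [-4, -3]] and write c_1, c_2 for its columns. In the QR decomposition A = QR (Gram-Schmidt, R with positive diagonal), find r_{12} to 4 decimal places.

r_{12} = -2.4988

c_1 = (-4, 3, -4); ‖c_1‖ = 6.4031, so e_1 = (-0.6247, 0.4685, -0.6247).
r_{12} = e_1·c_2 = -2.4988.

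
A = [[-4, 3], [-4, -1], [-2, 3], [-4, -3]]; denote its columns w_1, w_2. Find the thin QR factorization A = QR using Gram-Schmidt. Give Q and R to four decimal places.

Q = [[-0.5547, 0.5386], [-0.5547, -0.2184], [-0.2774, 0.5532], [-0.5547, -0.5968]], R = [[7.2111, -0.2774], [0.0000, 5.2842]]

w_1 = (-4, -4, -2, -4); ‖w_1‖ = 7.2111, so e_1 = (-0.5547, -0.5547, -0.2774, -0.5547).
e_1·w_2 = (-0.5547)·3 + (-0.5547)·(-1) + (-0.2774)·3 + (-0.5547)·(-3) = -0.2774.
u_2 = w_2 + 0.2774·e_1 = (2.8462, -1.1538, 2.9231, -3.1538).
‖u_2‖ = 5.2842, so e_2 = (0.5386, -0.2184, 0.5532, -0.5968).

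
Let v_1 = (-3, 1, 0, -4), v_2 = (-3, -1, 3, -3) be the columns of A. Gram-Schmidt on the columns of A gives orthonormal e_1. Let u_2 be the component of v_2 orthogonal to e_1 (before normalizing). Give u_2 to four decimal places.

v_1 = (-3, 1, 0, -4); ‖v_1‖ = 5.0990, so e_1 = (-0.5883, 0.1961, 0.0000, -0.7845).
e_1·v_2 = (-0.5883)·(-3) + 0.1961·(-1) + 0.0000·3 + (-0.7845)·(-3) = 3.9223.
u_2 = v_2 − 3.9223·e_1 = (-0.6923, -1.7692, 3.0000, 0.0769).

u_2 = (-0.6923, -1.7692, 3.0000, 0.0769)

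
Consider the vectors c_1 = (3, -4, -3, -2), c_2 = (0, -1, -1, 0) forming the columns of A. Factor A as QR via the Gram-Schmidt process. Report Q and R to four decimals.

e_1 = c_1/‖c_1‖ = (3, -4, -3, -2)/6.1644 = (0.4867, -0.6489, -0.4867, -0.3244).
r_{12} = e_1·c_2 = 1.1355.
u_2 = c_2 − 1.1355·e_1 = (-0.5526, -0.2632, -0.4474, 0.3684).
‖u_2‖ = 0.8429, so e_2 = (-0.6556, -0.3122, -0.5307, 0.4371).

Q = [[0.4867, -0.6556], [-0.6489, -0.3122], [-0.4867, -0.5307], [-0.3244, 0.4371]], R = [[6.1644, 1.1355], [0.0000, 0.8429]]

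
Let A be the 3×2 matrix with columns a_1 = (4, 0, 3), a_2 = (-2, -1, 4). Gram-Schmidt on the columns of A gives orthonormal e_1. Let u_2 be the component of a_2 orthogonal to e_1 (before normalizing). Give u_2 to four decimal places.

u_2 = (-2.6400, -1.0000, 3.5200)

a_1 = (4, 0, 3); ‖a_1‖ = 5.0000, so e_1 = (0.8000, 0.0000, 0.6000).
e_1·a_2 = 0.8000·(-2) + 0.0000·(-1) + 0.6000·4 = 0.8000.
u_2 = a_2 − 0.8000·e_1 = (-2.6400, -1.0000, 3.5200).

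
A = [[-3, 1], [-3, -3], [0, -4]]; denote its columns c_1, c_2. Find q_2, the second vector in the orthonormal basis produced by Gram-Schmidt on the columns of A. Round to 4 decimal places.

q_2 = (0.4082, -0.4082, -0.8165)

q_1 = c_1/‖c_1‖ = (-3, -3, 0)/4.2426 = (-0.7071, -0.7071, 0.0000).
r_{12} = q_1·c_2 = 1.4142.
u_2 = c_2 − 1.4142·q_1 = (2.0000, -2.0000, -4.0000).
‖u_2‖ = 4.8990, so q_2 = (0.4082, -0.4082, -0.8165).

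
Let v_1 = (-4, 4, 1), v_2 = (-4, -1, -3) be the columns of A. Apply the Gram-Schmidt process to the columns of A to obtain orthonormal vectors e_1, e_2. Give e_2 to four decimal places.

e_2 = (-0.5995, -0.4309, -0.6745)

v_1 = (-4, 4, 1); ‖v_1‖ = 5.7446, so e_1 = (-0.6963, 0.6963, 0.1741).
e_1·v_2 = (-0.6963)·(-4) + 0.6963·(-1) + 0.1741·(-3) = 1.5667.
u_2 = v_2 − 1.5667·e_1 = (-2.9091, -2.0909, -3.2727).
‖u_2‖ = 4.8524, so e_2 = (-0.5995, -0.4309, -0.6745).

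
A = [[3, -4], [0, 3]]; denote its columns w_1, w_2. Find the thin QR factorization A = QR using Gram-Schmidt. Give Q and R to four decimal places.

w_1 = (3, 0); ‖w_1‖ = 3.0000, so q_1 = (1.0000, 0.0000).
q_1·w_2 = 1.0000·(-4) + 0.0000·3 = -4.0000.
u_2 = w_2 + 4.0000·q_1 = (0.0000, 3.0000).
‖u_2‖ = 3.0000, so q_2 = (0.0000, 1.0000).

Q = [[1.0000, 0.0000], [0.0000, 1.0000]], R = [[3.0000, -4.0000], [0.0000, 3.0000]]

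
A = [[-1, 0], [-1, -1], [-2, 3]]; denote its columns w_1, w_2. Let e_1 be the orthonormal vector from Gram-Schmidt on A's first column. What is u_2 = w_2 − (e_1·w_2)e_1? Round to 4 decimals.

u_2 = (-0.8333, -1.8333, 1.3333)

w_1 = (-1, -1, -2); ‖w_1‖ = 2.4495, so e_1 = (-0.4082, -0.4082, -0.8165).
e_1·w_2 = (-0.4082)·0 + (-0.4082)·(-1) + (-0.8165)·3 = -2.0412.
u_2 = w_2 + 2.0412·e_1 = (-0.8333, -1.8333, 1.3333).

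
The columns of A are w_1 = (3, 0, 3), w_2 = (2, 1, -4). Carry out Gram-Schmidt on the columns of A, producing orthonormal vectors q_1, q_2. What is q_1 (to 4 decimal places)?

w_1 = (3, 0, 3); ‖w_1‖ = 4.2426, so q_1 = (0.7071, 0.0000, 0.7071).

q_1 = (0.7071, 0.0000, 0.7071)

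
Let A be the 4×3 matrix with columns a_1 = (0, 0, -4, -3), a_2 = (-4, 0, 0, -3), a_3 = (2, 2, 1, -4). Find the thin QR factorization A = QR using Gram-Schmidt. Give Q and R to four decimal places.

a_1 = (0, 0, -4, -3); ‖a_1‖ = 5.0000, so q_1 = (0.0000, 0.0000, -0.8000, -0.6000).
q_1·a_2 = 0.0000·(-4) + 0.0000·0 + (-0.8000)·0 + (-0.6000)·(-3) = 1.8000.
u_2 = a_2 − 1.8000·q_1 = (-4.0000, 0.0000, 1.4400, -1.9200).
‖u_2‖ = 4.6648, so q_2 = (-0.8575, 0.0000, 0.3087, -0.4116).
q_1·a_3 = 0.0000·2 + 0.0000·2 + (-0.8000)·1 + (-0.6000)·(-4) = 1.6000; q_2·a_3 = (-0.8575)·2 + 0.0000·2 + 0.3087·1 + (-0.4116)·(-4) = 0.2401.
u_3 = a_3 − 1.6000·q_1 − 0.2401·q_2 = (2.2059, 2.0000, 2.2059, -2.9412).
‖u_3‖ = 4.7310, so q_3 = (0.4663, 0.4227, 0.4663, -0.6217).

Q = [[0.0000, -0.8575, 0.4663], [0.0000, 0.0000, 0.4227], [-0.8000, 0.3087, 0.4663], [-0.6000, -0.4116, -0.6217]], R = [[5.0000, 1.8000, 1.6000], [0.0000, 4.6648, 0.2401], [0.0000, 0.0000, 4.7310]]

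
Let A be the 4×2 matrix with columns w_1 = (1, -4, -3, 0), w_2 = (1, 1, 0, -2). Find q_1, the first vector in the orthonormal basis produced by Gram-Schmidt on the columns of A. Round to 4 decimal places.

w_1 = (1, -4, -3, 0); ‖w_1‖ = 5.0990, so q_1 = (0.1961, -0.7845, -0.5883, 0.0000).

q_1 = (0.1961, -0.7845, -0.5883, 0.0000)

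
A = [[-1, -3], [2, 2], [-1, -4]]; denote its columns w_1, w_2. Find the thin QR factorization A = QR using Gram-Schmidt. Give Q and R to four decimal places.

Q = [[-0.4082, -0.3925], [0.8165, -0.5608], [-0.4082, -0.7290]], R = [[2.4495, 4.4907], [0.0000, 2.9721]]

w_1 = (-1, 2, -1); ‖w_1‖ = 2.4495, so e_1 = (-0.4082, 0.8165, -0.4082).
e_1·w_2 = (-0.4082)·(-3) + 0.8165·2 + (-0.4082)·(-4) = 4.4907.
u_2 = w_2 − 4.4907·e_1 = (-1.1667, -1.6667, -2.1667).
‖u_2‖ = 2.9721, so e_2 = (-0.3925, -0.5608, -0.7290).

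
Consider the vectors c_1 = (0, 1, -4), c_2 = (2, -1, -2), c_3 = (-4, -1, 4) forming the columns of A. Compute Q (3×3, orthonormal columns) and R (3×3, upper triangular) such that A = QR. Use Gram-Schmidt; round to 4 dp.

Q = [[0.0000, 0.8086, -0.5883], [0.2425, -0.5708, -0.7845], [-0.9701, -0.1427, -0.1961]], R = [[4.1231, 1.6977, -4.1231], [0.0000, 2.4734, -3.2344], [0.0000, 0.0000, 2.3534]]

c_1 = (0, 1, -4); ‖c_1‖ = 4.1231, so e_1 = (0.0000, 0.2425, -0.9701).
e_1·c_2 = 0.0000·2 + 0.2425·(-1) + (-0.9701)·(-2) = 1.6977.
u_2 = c_2 − 1.6977·e_1 = (2.0000, -1.4118, -0.3529).
‖u_2‖ = 2.4734, so e_2 = (0.8086, -0.5708, -0.1427).
e_1·c_3 = 0.0000·(-4) + 0.2425·(-1) + (-0.9701)·4 = -4.1231; e_2·c_3 = 0.8086·(-4) + (-0.5708)·(-1) + (-0.1427)·4 = -3.2344.
u_3 = c_3 + 4.1231·e_1 + 3.2344·e_2 = (-1.3846, -1.8462, -0.4615).
‖u_3‖ = 2.3534, so e_3 = (-0.5883, -0.7845, -0.1961).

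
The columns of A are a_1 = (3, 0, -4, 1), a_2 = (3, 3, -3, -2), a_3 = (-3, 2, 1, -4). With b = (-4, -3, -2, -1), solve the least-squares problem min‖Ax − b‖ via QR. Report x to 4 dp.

x = (2.5850, -2.1245, 1.8731)

a_1 = (3, 0, -4, 1); ‖a_1‖ = 5.0990, so e_1 = (0.5883, 0.0000, -0.7845, 0.1961).
e_1·a_2 = 0.5883·3 + 0.0000·3 + (-0.7845)·(-3) + 0.1961·(-2) = 3.7262.
u_2 = a_2 − 3.7262·e_1 = (0.8077, 3.0000, -0.0769, -2.7308).
‖u_2‖ = 4.1371, so e_2 = (0.1952, 0.7252, -0.0186, -0.6601).
e_1·a_3 = 0.5883·(-3) + 0.0000·2 + (-0.7845)·1 + 0.1961·(-4) = -3.3340; e_2·a_3 = 0.1952·(-3) + 0.7252·2 + (-0.0186)·1 + (-0.6601)·(-4) = 3.4863.
u_3 = a_3 + 3.3340·e_1 − 3.4863·e_2 = (-1.7191, -0.5281, -1.5506, -1.0449).
‖u_3‖ = 2.5943, so e_3 = (-0.6626, -0.2036, -0.5977, -0.4028).
Qᵀb = (-0.9806, -2.2591, 4.8594).
Back-substitute: x_3 = 4.8594/2.5943 = 1.8731.
x_2 = (-2.2591 − 3.4863·1.8731)/4.1371 = -2.1245.
x_1 = (-0.9806 − 3.7262·(-2.1245) + 3.3340·1.8731)/5.0990 = 2.5850.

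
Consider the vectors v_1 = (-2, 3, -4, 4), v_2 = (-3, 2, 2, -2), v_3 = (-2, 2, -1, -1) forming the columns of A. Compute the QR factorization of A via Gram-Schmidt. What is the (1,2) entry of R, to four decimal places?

q_1 = v_1/‖v_1‖ = (-2, 3, -4, 4)/6.7082 = (-0.2981, 0.4472, -0.5963, 0.5963).
r_{12} = q_1·v_2 = -0.5963.

r_{12} = -0.5963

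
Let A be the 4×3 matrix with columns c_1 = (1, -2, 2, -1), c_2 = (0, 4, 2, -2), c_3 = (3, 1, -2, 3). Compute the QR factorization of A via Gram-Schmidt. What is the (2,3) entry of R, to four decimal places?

e_1 = c_1/‖c_1‖ = (1, -2, 2, -1)/3.1623 = (0.3162, -0.6325, 0.6325, -0.3162).
r_{12} = e_1·c_2 = -0.6325.
u_2 = c_2 + 0.6325·e_1 = (0.2000, 3.6000, 2.4000, -2.2000).
‖u_2‖ = 4.8580, so e_2 = (0.0412, 0.7410, 0.4940, -0.4529).
r_{23} = e_2·c_3 = -1.4821.

r_{23} = -1.4821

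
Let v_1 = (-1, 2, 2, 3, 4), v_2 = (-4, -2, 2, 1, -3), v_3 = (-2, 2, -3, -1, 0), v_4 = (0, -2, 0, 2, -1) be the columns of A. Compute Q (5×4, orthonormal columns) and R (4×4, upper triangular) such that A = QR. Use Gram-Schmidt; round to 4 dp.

Q = [[-0.1715, -0.7190, -0.6038, 0.1173], [0.3430, -0.2958, 0.4797, -0.3705], [0.3430, 0.3978, -0.6204, -0.5669], [0.5145, 0.2499, -0.1406, 0.7249], [0.6860, -0.4182, 0.0248, -0.0457]], R = [[5.8310, -0.8575, -0.5145, -0.3430], [0.0000, 5.7676, -0.5966, 1.5095], [0.0000, 0.0000, 4.1689, -1.2655], [0.0000, 0.0000, 0.0000, 2.2366]]

v_1 = (-1, 2, 2, 3, 4); ‖v_1‖ = 5.8310, so q_1 = (-0.1715, 0.3430, 0.3430, 0.5145, 0.6860).
q_1·v_2 = (-0.1715)·(-4) + 0.3430·(-2) + 0.3430·2 + 0.5145·1 + 0.6860·(-3) = -0.8575.
u_2 = v_2 + 0.8575·q_1 = (-4.1471, -1.7059, 2.2941, 1.4412, -2.4118).
‖u_2‖ = 5.7676, so q_2 = (-0.7190, -0.2958, 0.3978, 0.2499, -0.4182).
q_1·v_3 = (-0.1715)·(-2) + 0.3430·2 + 0.3430·(-3) + 0.5145·(-1) + 0.6860·0 = -0.5145; q_2·v_3 = (-0.7190)·(-2) + (-0.2958)·2 + 0.3978·(-3) + 0.2499·(-1) + (-0.4182)·0 = -0.5966.
u_3 = v_3 + 0.5145·q_1 + 0.5966·q_2 = (-2.5172, 2.0000, -2.5862, -0.5862, 0.1034).
‖u_3‖ = 4.1689, so q_3 = (-0.6038, 0.4797, -0.6204, -0.1406, 0.0248).
q_1·v_4 = (-0.1715)·0 + 0.3430·(-2) + 0.3430·0 + 0.5145·2 + 0.6860·(-1) = -0.3430; q_2·v_4 = (-0.7190)·0 + (-0.2958)·(-2) + 0.3978·0 + 0.2499·2 + (-0.4182)·(-1) = 1.5095; q_3·v_4 = (-0.6038)·0 + 0.4797·(-2) + (-0.6204)·0 + (-0.1406)·2 + 0.0248·(-1) = -1.2655.
u_4 = v_4 + 0.3430·q_1 − 1.5095·q_2 + 1.2655·q_3 = (0.2624, -0.8288, -1.2679, 1.6213, -0.1021).
‖u_4‖ = 2.2366, so q_4 = (0.1173, -0.3705, -0.5669, 0.7249, -0.0457).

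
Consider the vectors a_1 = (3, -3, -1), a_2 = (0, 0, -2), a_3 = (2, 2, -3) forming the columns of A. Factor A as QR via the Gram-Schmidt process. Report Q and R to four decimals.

a_1 = (3, -3, -1); ‖a_1‖ = 4.3589, so e_1 = (0.6882, -0.6882, -0.2294).
e_1·a_2 = 0.6882·0 + (-0.6882)·0 + (-0.2294)·(-2) = 0.4588.
u_2 = a_2 − 0.4588·e_1 = (-0.3158, 0.3158, -1.8947).
‖u_2‖ = 1.9467, so e_2 = (-0.1622, 0.1622, -0.9733).
e_1·a_3 = 0.6882·2 + (-0.6882)·2 + (-0.2294)·(-3) = 0.6882; e_2·a_3 = (-0.1622)·2 + 0.1622·2 + (-0.9733)·(-3) = 2.9200.
u_3 = a_3 − 0.6882·e_1 − 2.9200·e_2 = (2.0000, 2.0000, 0.0000).
‖u_3‖ = 2.8284, so e_3 = (0.7071, 0.7071, 0.0000).

Q = [[0.6882, -0.1622, 0.7071], [-0.6882, 0.1622, 0.7071], [-0.2294, -0.9733, 0.0000]], R = [[4.3589, 0.4588, 0.6882], [0.0000, 1.9467, 2.9200], [0.0000, 0.0000, 2.8284]]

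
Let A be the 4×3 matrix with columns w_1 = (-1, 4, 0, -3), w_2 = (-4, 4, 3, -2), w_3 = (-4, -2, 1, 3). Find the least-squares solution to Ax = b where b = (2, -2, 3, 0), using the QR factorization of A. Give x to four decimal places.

x = (-2.5275, 1.4571, -1.3714)

q_1 = w_1/‖w_1‖ = (-1, 4, 0, -3)/5.0990 = (-0.1961, 0.7845, 0.0000, -0.5883).
r_{12} = q_1·w_2 = 5.0990.
u_2 = w_2 − 5.0990·q_1 = (-3.0000, 0.0000, 3.0000, 1.0000).
‖u_2‖ = 4.3589, so q_2 = (-0.6882, 0.0000, 0.6882, 0.2294).
r_{13} = q_1·w_3 = -2.5495; r_{23} = q_2·w_3 = 4.1295.
u_3 = w_3 + 2.5495·q_1 − 4.1295·q_2 = (-1.6579, 0.0000, -1.8421, 0.5526).
‖u_3‖ = 2.5392, so q_3 = (-0.6529, 0.0000, -0.7255, 0.2176).
Qᵀb = (-1.9612, 0.6882, -3.4823).
Back-substitute: x_3 = -3.4823/2.5392 = -1.3714.
x_2 = (0.6882 − 4.1295·(-1.3714))/4.3589 = 1.4571.
x_1 = (-1.9612 − 5.0990·1.4571 + 2.5495·(-1.3714))/5.0990 = -2.5275.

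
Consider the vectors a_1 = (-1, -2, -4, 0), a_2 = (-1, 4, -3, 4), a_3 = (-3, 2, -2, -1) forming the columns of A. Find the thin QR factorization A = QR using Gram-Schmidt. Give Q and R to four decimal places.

Q = [[-0.2182, -0.1193, -0.6939], [-0.4364, 0.7007, 0.4023], [-0.8729, -0.3205, -0.0277], [0.0000, 0.6262, -0.5966]], R = [[4.5826, 1.0911, 1.5275], [0.0000, 6.3882, 1.7741], [0.0000, 0.0000, 3.5383]]

e_1 = a_1/‖a_1‖ = (-1, -2, -4, 0)/4.5826 = (-0.2182, -0.4364, -0.8729, 0.0000).
r_{12} = e_1·a_2 = 1.0911.
u_2 = a_2 − 1.0911·e_1 = (-0.7619, 4.4762, -2.0476, 4.0000).
‖u_2‖ = 6.3882, so e_2 = (-0.1193, 0.7007, -0.3205, 0.6262).
r_{13} = e_1·a_3 = 1.5275; r_{23} = e_2·a_3 = 1.7741.
u_3 = a_3 − 1.5275·e_1 − 1.7741·e_2 = (-2.4551, 1.4236, -0.0980, -2.1109).
‖u_3‖ = 3.5383, so e_3 = (-0.6939, 0.4023, -0.0277, -0.5966).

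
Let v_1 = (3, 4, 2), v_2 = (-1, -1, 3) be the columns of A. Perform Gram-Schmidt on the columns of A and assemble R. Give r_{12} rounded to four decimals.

e_1 = v_1/‖v_1‖ = (3, 4, 2)/5.3852 = (0.5571, 0.7428, 0.3714).
r_{12} = e_1·v_2 = -0.1857.

r_{12} = -0.1857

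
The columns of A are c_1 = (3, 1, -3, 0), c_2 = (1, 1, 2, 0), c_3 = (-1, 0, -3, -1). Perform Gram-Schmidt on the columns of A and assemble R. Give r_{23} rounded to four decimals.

r_{23} = -2.6467

c_1 = (3, 1, -3, 0); ‖c_1‖ = 4.3589, so q_1 = (0.6882, 0.2294, -0.6882, 0.0000).
q_1·c_2 = 0.6882·1 + 0.2294·1 + (-0.6882)·2 + 0.0000·0 = -0.4588.
u_2 = c_2 + 0.4588·q_1 = (1.3158, 1.1053, 1.6842, 0.0000).
‖u_2‖ = 2.4061, so q_2 = (0.5468, 0.4594, 0.7000, 0.0000).
r_{23} = q_2·c_3 = -2.6467.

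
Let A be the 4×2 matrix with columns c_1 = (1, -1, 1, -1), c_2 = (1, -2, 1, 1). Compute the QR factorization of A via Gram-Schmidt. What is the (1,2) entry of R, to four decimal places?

c_1 = (1, -1, 1, -1); ‖c_1‖ = 2.0000, so q_1 = (0.5000, -0.5000, 0.5000, -0.5000).
r_{12} = q_1·c_2 = 1.5000.

r_{12} = 1.5000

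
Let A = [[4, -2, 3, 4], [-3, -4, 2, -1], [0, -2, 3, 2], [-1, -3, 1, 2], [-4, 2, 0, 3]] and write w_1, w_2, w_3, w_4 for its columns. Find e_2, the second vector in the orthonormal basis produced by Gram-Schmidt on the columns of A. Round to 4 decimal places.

e_2 = (-0.3132, -0.6696, -0.3289, -0.4973, 0.3132)

e_1 = w_1/‖w_1‖ = (4, -3, 0, -1, -4)/6.4807 = (0.6172, -0.4629, 0.0000, -0.1543, -0.6172).
r_{12} = e_1·w_2 = -0.1543.
u_2 = w_2 + 0.1543·e_1 = (-1.9048, -4.0714, -2.0000, -3.0238, 1.9048).
‖u_2‖ = 6.0808, so e_2 = (-0.3132, -0.6696, -0.3289, -0.4973, 0.3132).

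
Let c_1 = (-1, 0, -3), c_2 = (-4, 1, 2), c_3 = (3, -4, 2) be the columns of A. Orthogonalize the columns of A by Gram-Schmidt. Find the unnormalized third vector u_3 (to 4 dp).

u_3 = (-0.7136, -3.3301, 0.2379)

q_1 = c_1/‖c_1‖ = (-1, 0, -3)/3.1623 = (-0.3162, 0.0000, -0.9487).
r_{12} = q_1·c_2 = -0.6325.
u_2 = c_2 + 0.6325·q_1 = (-4.2000, 1.0000, 1.4000).
‖u_2‖ = 4.5387, so q_2 = (-0.9254, 0.2203, 0.3085).
r_{13} = q_1·c_3 = -2.8460; r_{23} = q_2·c_3 = -3.0405.
u_3 = c_3 + 2.8460·q_1 + 3.0405·q_2 = (-0.7136, -3.3301, 0.2379).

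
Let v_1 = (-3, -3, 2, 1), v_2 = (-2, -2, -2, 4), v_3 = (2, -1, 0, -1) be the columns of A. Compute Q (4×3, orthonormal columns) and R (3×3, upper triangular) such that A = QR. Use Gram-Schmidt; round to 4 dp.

v_1 = (-3, -3, 2, 1); ‖v_1‖ = 4.7958, so q_1 = (-0.6255, -0.6255, 0.4170, 0.2085).
q_1·v_2 = (-0.6255)·(-2) + (-0.6255)·(-2) + 0.4170·(-2) + 0.2085·4 = 2.5022.
u_2 = v_2 − 2.5022·q_1 = (-0.4348, -0.4348, -3.0435, 3.4783).
‖u_2‖ = 4.6625, so q_2 = (-0.0933, -0.0933, -0.6528, 0.7460).
q_1·v_3 = (-0.6255)·2 + (-0.6255)·(-1) + 0.4170·0 + 0.2085·(-1) = -0.8341; q_2·v_3 = (-0.0933)·2 + (-0.0933)·(-1) + (-0.6528)·0 + 0.7460·(-1) = -0.8393.
u_3 = v_3 + 0.8341·q_1 + 0.8393·q_2 = (1.4000, -1.6000, -0.2000, -0.2000).
‖u_3‖ = 2.1448, so q_3 = (0.6528, -0.7460, -0.0933, -0.0933).

Q = [[-0.6255, -0.0933, 0.6528], [-0.6255, -0.0933, -0.7460], [0.4170, -0.6528, -0.0933], [0.2085, 0.7460, -0.0933]], R = [[4.7958, 2.5022, -0.8341], [0.0000, 4.6625, -0.8393], [0.0000, 0.0000, 2.1448]]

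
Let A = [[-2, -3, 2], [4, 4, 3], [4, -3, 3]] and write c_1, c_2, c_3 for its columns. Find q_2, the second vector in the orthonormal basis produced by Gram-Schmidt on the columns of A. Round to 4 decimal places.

q_1 = c_1/‖c_1‖ = (-2, 4, 4)/6.0000 = (-0.3333, 0.6667, 0.6667).
r_{12} = q_1·c_2 = 1.6667.
u_2 = c_2 − 1.6667·q_1 = (-2.4444, 2.8889, -4.1111).
‖u_2‖ = 5.5877, so q_2 = (-0.4375, 0.5170, -0.7357).

q_2 = (-0.4375, 0.5170, -0.7357)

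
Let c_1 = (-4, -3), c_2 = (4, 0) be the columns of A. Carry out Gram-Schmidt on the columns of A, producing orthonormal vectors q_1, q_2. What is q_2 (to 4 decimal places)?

q_2 = (0.6000, -0.8000)

c_1 = (-4, -3); ‖c_1‖ = 5.0000, so q_1 = (-0.8000, -0.6000).
q_1·c_2 = (-0.8000)·4 + (-0.6000)·0 = -3.2000.
u_2 = c_2 + 3.2000·q_1 = (1.4400, -1.9200).
‖u_2‖ = 2.4000, so q_2 = (0.6000, -0.8000).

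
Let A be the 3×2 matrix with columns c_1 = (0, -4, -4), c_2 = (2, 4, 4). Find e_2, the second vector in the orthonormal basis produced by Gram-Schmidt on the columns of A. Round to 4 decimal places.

c_1 = (0, -4, -4); ‖c_1‖ = 5.6569, so e_1 = (0.0000, -0.7071, -0.7071).
e_1·c_2 = 0.0000·2 + (-0.7071)·4 + (-0.7071)·4 = -5.6569.
u_2 = c_2 + 5.6569·e_1 = (2.0000, 0.0000, 0.0000).
‖u_2‖ = 2.0000, so e_2 = (1.0000, 0.0000, 0.0000).

e_2 = (1.0000, 0.0000, 0.0000)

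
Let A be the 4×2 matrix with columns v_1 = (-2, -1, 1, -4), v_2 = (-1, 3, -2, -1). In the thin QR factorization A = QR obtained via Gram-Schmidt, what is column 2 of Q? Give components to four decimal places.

v_1 = (-2, -1, 1, -4); ‖v_1‖ = 4.6904, so e_1 = (-0.4264, -0.2132, 0.2132, -0.8528).
e_1·v_2 = (-0.4264)·(-1) + (-0.2132)·3 + 0.2132·(-2) + (-0.8528)·(-1) = 0.2132.
u_2 = v_2 − 0.2132·e_1 = (-0.9091, 3.0455, -2.0455, -0.8182).
‖u_2‖ = 3.8671, so e_2 = (-0.2351, 0.7875, -0.5289, -0.2116).

e_2 = (-0.2351, 0.7875, -0.5289, -0.2116)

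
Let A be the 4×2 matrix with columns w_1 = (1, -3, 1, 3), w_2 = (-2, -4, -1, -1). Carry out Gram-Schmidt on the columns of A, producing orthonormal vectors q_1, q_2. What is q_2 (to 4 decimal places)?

w_1 = (1, -3, 1, 3); ‖w_1‖ = 4.4721, so q_1 = (0.2236, -0.6708, 0.2236, 0.6708).
q_1·w_2 = 0.2236·(-2) + (-0.6708)·(-4) + 0.2236·(-1) + 0.6708·(-1) = 1.3416.
u_2 = w_2 − 1.3416·q_1 = (-2.3000, -3.1000, -1.3000, -1.9000).
‖u_2‖ = 4.4944, so q_2 = (-0.5117, -0.6897, -0.2892, -0.4227).

q_2 = (-0.5117, -0.6897, -0.2892, -0.4227)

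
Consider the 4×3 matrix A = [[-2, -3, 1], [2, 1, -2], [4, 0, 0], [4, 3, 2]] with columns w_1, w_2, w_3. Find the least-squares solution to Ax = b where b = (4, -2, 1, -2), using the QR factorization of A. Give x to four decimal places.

x = (0.2397, -1.3333, 0.5393)

e_1 = w_1/‖w_1‖ = (-2, 2, 4, 4)/6.3246 = (-0.3162, 0.3162, 0.6325, 0.6325).
r_{12} = e_1·w_2 = 3.1623.
u_2 = w_2 − 3.1623·e_1 = (-2.0000, 0.0000, -2.0000, 1.0000).
‖u_2‖ = 3.0000, so e_2 = (-0.6667, 0.0000, -0.6667, 0.3333).
r_{13} = e_1·w_3 = 0.3162; r_{23} = e_2·w_3 = 0.0000.
u_3 = w_3 − 0.3162·e_1 + 0.0000·e_2 = (1.1000, -2.1000, -0.2000, 1.8000).
‖u_3‖ = 2.9833, so e_3 = (0.3687, -0.7039, -0.0670, 0.6034).
Qᵀb = (-2.5298, -4.0000, 1.6090).
Back-substitute: x_3 = 1.6090/2.9833 = 0.5393.
x_2 = (-4.0000 + 0.0000·0.5393)/3.0000 = -1.3333.
x_1 = (-2.5298 − 3.1623·(-1.3333) − 0.3162·0.5393)/6.3246 = 0.2397.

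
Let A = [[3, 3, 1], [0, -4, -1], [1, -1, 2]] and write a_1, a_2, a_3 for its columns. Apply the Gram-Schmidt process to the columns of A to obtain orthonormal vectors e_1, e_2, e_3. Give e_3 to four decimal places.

e_3 = (-0.2857, -0.4286, 0.8571)

e_1 = a_1/‖a_1‖ = (3, 0, 1)/3.1623 = (0.9487, 0.0000, 0.3162).
r_{12} = e_1·a_2 = 2.5298.
u_2 = a_2 − 2.5298·e_1 = (0.6000, -4.0000, -1.8000).
‖u_2‖ = 4.4272, so e_2 = (0.1355, -0.9035, -0.4066).
r_{13} = e_1·a_3 = 1.5811; r_{23} = e_2·a_3 = 0.2259.
u_3 = a_3 − 1.5811·e_1 − 0.2259·e_2 = (-0.5306, -0.7959, 1.5918).
‖u_3‖ = 1.8571, so e_3 = (-0.2857, -0.4286, 0.8571).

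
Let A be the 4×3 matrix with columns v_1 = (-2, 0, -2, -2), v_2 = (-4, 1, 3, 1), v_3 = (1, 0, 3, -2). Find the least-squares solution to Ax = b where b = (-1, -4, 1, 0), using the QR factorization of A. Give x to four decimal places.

x = (0.0450, 0.0961, 0.1351)

v_1 = (-2, 0, -2, -2); ‖v_1‖ = 3.4641, so e_1 = (-0.5774, 0.0000, -0.5774, -0.5774).
e_1·v_2 = (-0.5774)·(-4) + 0.0000·1 + (-0.5774)·3 + (-0.5774)·1 = 0.0000.
u_2 = v_2 + 0.0000·e_1 = (-4.0000, 1.0000, 3.0000, 1.0000).
‖u_2‖ = 5.1962, so e_2 = (-0.7698, 0.1925, 0.5774, 0.1925).
e_1·v_3 = (-0.5774)·1 + 0.0000·0 + (-0.5774)·3 + (-0.5774)·(-2) = -1.1547; e_2·v_3 = (-0.7698)·1 + 0.1925·0 + 0.5774·3 + 0.1925·(-2) = 0.5774.
u_3 = v_3 + 1.1547·e_1 − 0.5774·e_2 = (0.7778, -0.1111, 2.0000, -2.7778).
‖u_3‖ = 3.5119, so e_3 = (0.2215, -0.0316, 0.5695, -0.7910).
Qᵀb = (0.0000, 0.5774, 0.4746).
Back-substitute: x_3 = 0.4746/3.5119 = 0.1351.
x_2 = (0.5774 − 0.5774·0.1351)/5.1962 = 0.0961.
x_1 = (0.0000 + 0.0000·0.0961 + 1.1547·0.1351)/3.4641 = 0.0450.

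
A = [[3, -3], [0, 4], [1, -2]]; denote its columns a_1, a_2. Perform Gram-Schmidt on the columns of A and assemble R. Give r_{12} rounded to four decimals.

q_1 = a_1/‖a_1‖ = (3, 0, 1)/3.1623 = (0.9487, 0.0000, 0.3162).
r_{12} = q_1·a_2 = -3.4785.

r_{12} = -3.4785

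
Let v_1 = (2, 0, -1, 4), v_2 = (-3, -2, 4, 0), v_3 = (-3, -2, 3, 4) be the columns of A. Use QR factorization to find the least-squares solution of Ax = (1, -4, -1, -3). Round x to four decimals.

v_1 = (2, 0, -1, 4); ‖v_1‖ = 4.5826, so q_1 = (0.4364, 0.0000, -0.2182, 0.8729).
q_1·v_2 = 0.4364·(-3) + 0.0000·(-2) + (-0.2182)·4 + 0.8729·0 = -2.1822.
u_2 = v_2 + 2.1822·q_1 = (-2.0476, -2.0000, 3.5238, 1.9048).
‖u_2‖ = 4.9232, so q_2 = (-0.4159, -0.4062, 0.7158, 0.3869).
q_1·v_3 = 0.4364·(-3) + 0.0000·(-2) + (-0.2182)·3 + 0.8729·4 = 1.5275; q_2·v_3 = (-0.4159)·(-3) + (-0.4062)·(-2) + 0.7158·3 + 0.3869·4 = 5.7550.
u_3 = v_3 − 1.5275·q_1 − 5.7550·q_2 = (-1.2731, 0.3379, -0.7859, 0.4401).
‖u_3‖ = 1.5957, so q_3 = (-0.7978, 0.2118, -0.4925, 0.2758).
Qᵀb = (-1.9640, -0.6674, -1.9798).
Back-substitute: x_3 = -1.9798/1.5957 = -1.2407.
x_2 = (-0.6674 − 5.7550·(-1.2407))/4.9232 = 1.3148.
x_1 = (-1.9640 + 2.1822·1.3148 − 1.5275·(-1.2407))/4.5826 = 0.6111.

x = (0.6111, 1.3148, -1.2407)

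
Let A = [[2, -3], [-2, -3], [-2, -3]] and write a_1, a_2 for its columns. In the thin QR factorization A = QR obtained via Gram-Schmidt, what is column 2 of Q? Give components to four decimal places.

a_1 = (2, -2, -2); ‖a_1‖ = 3.4641, so q_1 = (0.5774, -0.5774, -0.5774).
q_1·a_2 = 0.5774·(-3) + (-0.5774)·(-3) + (-0.5774)·(-3) = 1.7321.
u_2 = a_2 − 1.7321·q_1 = (-4.0000, -2.0000, -2.0000).
‖u_2‖ = 4.8990, so q_2 = (-0.8165, -0.4082, -0.4082).

q_2 = (-0.8165, -0.4082, -0.4082)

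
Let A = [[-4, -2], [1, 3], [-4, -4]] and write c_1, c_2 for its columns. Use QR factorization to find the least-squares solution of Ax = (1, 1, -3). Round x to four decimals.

c_1 = (-4, 1, -4); ‖c_1‖ = 5.7446, so q_1 = (-0.6963, 0.1741, -0.6963).
q_1·c_2 = (-0.6963)·(-2) + 0.1741·3 + (-0.6963)·(-4) = 4.7001.
u_2 = c_2 − 4.7001·q_1 = (1.2727, 2.1818, -0.7273).
‖u_2‖ = 2.6285, so q_2 = (0.4842, 0.8301, -0.2767).
Qᵀb = (1.5667, 2.1443).
Back-substitute: x_2 = 2.1443/2.6285 = 0.8158.
x_1 = (1.5667 − 4.7001·0.8158)/5.7446 = -0.3947.

x = (-0.3947, 0.8158)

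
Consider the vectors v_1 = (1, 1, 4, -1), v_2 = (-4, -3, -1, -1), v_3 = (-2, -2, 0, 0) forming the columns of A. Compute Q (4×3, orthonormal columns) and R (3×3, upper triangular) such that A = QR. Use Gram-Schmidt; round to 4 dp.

Q = [[0.2294, -0.7451, 0.1383], [0.2294, -0.5306, -0.5410], [0.9177, 0.2371, 0.2946], [-0.2294, -0.3274, 0.7755]], R = [[4.3589, -2.2942, -0.9177], [0.0000, 4.6623, 2.5513], [0.0000, 0.0000, 0.8055]]

v_1 = (1, 1, 4, -1); ‖v_1‖ = 4.3589, so q_1 = (0.2294, 0.2294, 0.9177, -0.2294).
q_1·v_2 = 0.2294·(-4) + 0.2294·(-3) + 0.9177·(-1) + (-0.2294)·(-1) = -2.2942.
u_2 = v_2 + 2.2942·q_1 = (-3.4737, -2.4737, 1.1053, -1.5263).
‖u_2‖ = 4.6623, so q_2 = (-0.7451, -0.5306, 0.2371, -0.3274).
q_1·v_3 = 0.2294·(-2) + 0.2294·(-2) + 0.9177·0 + (-0.2294)·0 = -0.9177; q_2·v_3 = (-0.7451)·(-2) + (-0.5306)·(-2) + 0.2371·0 + (-0.3274)·0 = 2.5513.
u_3 = v_3 + 0.9177·q_1 − 2.5513·q_2 = (0.1114, -0.4358, 0.2373, 0.6247).
‖u_3‖ = 0.8055, so q_3 = (0.1383, -0.5410, 0.2946, 0.7755).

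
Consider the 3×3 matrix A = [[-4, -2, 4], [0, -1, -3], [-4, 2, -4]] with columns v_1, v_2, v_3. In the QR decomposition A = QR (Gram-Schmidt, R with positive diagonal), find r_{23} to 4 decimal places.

r_{23} = -4.3333

v_1 = (-4, 0, -4); ‖v_1‖ = 5.6569, so q_1 = (-0.7071, 0.0000, -0.7071).
q_1·v_2 = (-0.7071)·(-2) + 0.0000·(-1) + (-0.7071)·2 = 0.0000.
u_2 = v_2 + 0.0000·q_1 = (-2.0000, -1.0000, 2.0000).
‖u_2‖ = 3.0000, so q_2 = (-0.6667, -0.3333, 0.6667).
r_{23} = q_2·v_3 = -4.3333.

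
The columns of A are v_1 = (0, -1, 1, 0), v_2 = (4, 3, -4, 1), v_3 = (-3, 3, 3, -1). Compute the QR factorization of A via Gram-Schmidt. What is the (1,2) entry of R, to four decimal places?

r_{12} = -4.9497

v_1 = (0, -1, 1, 0); ‖v_1‖ = 1.4142, so q_1 = (0.0000, -0.7071, 0.7071, 0.0000).
r_{12} = q_1·v_2 = -4.9497.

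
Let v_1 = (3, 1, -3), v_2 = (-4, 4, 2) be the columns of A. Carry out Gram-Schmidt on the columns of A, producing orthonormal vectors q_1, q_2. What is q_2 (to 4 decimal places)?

q_2 = (-0.3531, 0.9347, -0.0415)

v_1 = (3, 1, -3); ‖v_1‖ = 4.3589, so q_1 = (0.6882, 0.2294, -0.6882).
q_1·v_2 = 0.6882·(-4) + 0.2294·4 + (-0.6882)·2 = -3.2118.
u_2 = v_2 + 3.2118·q_1 = (-1.7895, 4.7368, -0.2105).
‖u_2‖ = 5.0680, so q_2 = (-0.3531, 0.9347, -0.0415).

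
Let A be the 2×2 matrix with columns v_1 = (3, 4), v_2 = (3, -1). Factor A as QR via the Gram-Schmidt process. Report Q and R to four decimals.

Q = [[0.6000, 0.8000], [0.8000, -0.6000]], R = [[5.0000, 1.0000], [0.0000, 3.0000]]

v_1 = (3, 4); ‖v_1‖ = 5.0000, so q_1 = (0.6000, 0.8000).
q_1·v_2 = 0.6000·3 + 0.8000·(-1) = 1.0000.
u_2 = v_2 − 1.0000·q_1 = (2.4000, -1.8000).
‖u_2‖ = 3.0000, so q_2 = (0.8000, -0.6000).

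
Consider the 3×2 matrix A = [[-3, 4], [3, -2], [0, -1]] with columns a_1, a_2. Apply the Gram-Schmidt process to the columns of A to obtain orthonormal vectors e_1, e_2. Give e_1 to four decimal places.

e_1 = (-0.7071, 0.7071, 0.0000)

a_1 = (-3, 3, 0); ‖a_1‖ = 4.2426, so e_1 = (-0.7071, 0.7071, 0.0000).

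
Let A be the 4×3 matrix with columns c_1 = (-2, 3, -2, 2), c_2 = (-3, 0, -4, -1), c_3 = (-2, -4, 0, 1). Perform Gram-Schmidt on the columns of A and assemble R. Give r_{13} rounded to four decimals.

c_1 = (-2, 3, -2, 2); ‖c_1‖ = 4.5826, so q_1 = (-0.4364, 0.6547, -0.4364, 0.4364).
r_{13} = q_1·c_3 = -1.3093.

r_{13} = -1.3093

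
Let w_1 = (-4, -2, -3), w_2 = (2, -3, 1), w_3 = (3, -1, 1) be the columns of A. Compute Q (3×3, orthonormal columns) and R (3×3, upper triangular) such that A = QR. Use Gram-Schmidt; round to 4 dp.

Q = [[-0.7428, 0.3615, 0.5635], [-0.3714, -0.9228, 0.1025], [-0.5571, 0.1332, -0.8197]], R = [[5.3852, -0.9285, -2.4140], [0.0000, 3.6246, 2.1405], [0.0000, 0.0000, 0.7685]]

w_1 = (-4, -2, -3); ‖w_1‖ = 5.3852, so q_1 = (-0.7428, -0.3714, -0.5571).
q_1·w_2 = (-0.7428)·2 + (-0.3714)·(-3) + (-0.5571)·1 = -0.9285.
u_2 = w_2 + 0.9285·q_1 = (1.3103, -3.3448, 0.4828).
‖u_2‖ = 3.6246, so q_2 = (0.3615, -0.9228, 0.1332).
q_1·w_3 = (-0.7428)·3 + (-0.3714)·(-1) + (-0.5571)·1 = -2.4140; q_2·w_3 = 0.3615·3 + (-0.9228)·(-1) + 0.1332·1 = 2.1405.
u_3 = w_3 + 2.4140·q_1 − 2.1405·q_2 = (0.4331, 0.0787, -0.6299).
‖u_3‖ = 0.7685, so q_3 = (0.5635, 0.1025, -0.8197).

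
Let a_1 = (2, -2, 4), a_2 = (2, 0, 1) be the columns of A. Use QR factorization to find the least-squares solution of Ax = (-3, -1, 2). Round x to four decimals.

x = (0.9286, -2.2857)

a_1 = (2, -2, 4); ‖a_1‖ = 4.8990, so q_1 = (0.4082, -0.4082, 0.8165).
q_1·a_2 = 0.4082·2 + (-0.4082)·0 + 0.8165·1 = 1.6330.
u_2 = a_2 − 1.6330·q_1 = (1.3333, 0.6667, -0.3333).
‖u_2‖ = 1.5275, so q_2 = (0.8729, 0.4364, -0.2182).
Qᵀb = (0.8165, -3.4915).
Back-substitute: x_2 = -3.4915/1.5275 = -2.2857.
x_1 = (0.8165 − 1.6330·(-2.2857))/4.8990 = 0.9286.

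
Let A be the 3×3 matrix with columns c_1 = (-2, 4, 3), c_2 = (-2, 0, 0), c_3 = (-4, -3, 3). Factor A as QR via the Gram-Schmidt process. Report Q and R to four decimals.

c_1 = (-2, 4, 3); ‖c_1‖ = 5.3852, so e_1 = (-0.3714, 0.7428, 0.5571).
e_1·c_2 = (-0.3714)·(-2) + 0.7428·0 + 0.5571·0 = 0.7428.
u_2 = c_2 − 0.7428·e_1 = (-1.7241, -0.5517, -0.4138).
‖u_2‖ = 1.8570, so e_2 = (-0.9285, -0.2971, -0.2228).
e_1·c_3 = (-0.3714)·(-4) + 0.7428·(-3) + 0.5571·3 = 0.9285; e_2·c_3 = (-0.9285)·(-4) + (-0.2971)·(-3) + (-0.2228)·3 = 3.9367.
u_3 = c_3 − 0.9285·e_1 − 3.9367·e_2 = (0.0000, -2.5200, 3.3600).
‖u_3‖ = 4.2000, so e_3 = (0.0000, -0.6000, 0.8000).

Q = [[-0.3714, -0.9285, 0.0000], [0.7428, -0.2971, -0.6000], [0.5571, -0.2228, 0.8000]], R = [[5.3852, 0.7428, 0.9285], [0.0000, 1.8570, 3.9367], [0.0000, 0.0000, 4.2000]]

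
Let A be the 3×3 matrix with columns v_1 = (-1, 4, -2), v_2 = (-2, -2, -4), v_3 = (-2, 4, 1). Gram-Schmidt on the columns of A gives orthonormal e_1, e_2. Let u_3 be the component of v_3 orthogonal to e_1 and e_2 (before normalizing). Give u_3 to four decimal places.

v_1 = (-1, 4, -2); ‖v_1‖ = 4.5826, so e_1 = (-0.2182, 0.8729, -0.4364).
e_1·v_2 = (-0.2182)·(-2) + 0.8729·(-2) + (-0.4364)·(-4) = 0.4364.
u_2 = v_2 − 0.4364·e_1 = (-1.9048, -2.3810, -3.8095).
‖u_2‖ = 4.8795, so e_2 = (-0.3904, -0.4880, -0.7807).
e_1·v_3 = (-0.2182)·(-2) + 0.8729·4 + (-0.4364)·1 = 3.4915; e_2·v_3 = (-0.3904)·(-2) + (-0.4880)·4 + (-0.7807)·1 = -1.9518.
u_3 = v_3 − 3.4915·e_1 + 1.9518·e_2 = (-2.0000, 0.0000, 1.0000).

u_3 = (-2.0000, 0.0000, 1.0000)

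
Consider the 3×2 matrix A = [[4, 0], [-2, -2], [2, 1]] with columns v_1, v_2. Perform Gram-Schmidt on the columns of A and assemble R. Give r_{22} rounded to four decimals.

r_{22} = 1.8708

v_1 = (4, -2, 2); ‖v_1‖ = 4.8990, so q_1 = (0.8165, -0.4082, 0.4082).
q_1·v_2 = 0.8165·0 + (-0.4082)·(-2) + 0.4082·1 = 1.2247.
u_2 = v_2 − 1.2247·q_1 = (-1.0000, -1.5000, 0.5000).
r_{22} = ‖u_2‖ = 1.8708.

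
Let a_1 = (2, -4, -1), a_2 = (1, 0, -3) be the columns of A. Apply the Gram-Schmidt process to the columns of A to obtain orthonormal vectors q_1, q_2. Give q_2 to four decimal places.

a_1 = (2, -4, -1); ‖a_1‖ = 4.5826, so q_1 = (0.4364, -0.8729, -0.2182).
q_1·a_2 = 0.4364·1 + (-0.8729)·0 + (-0.2182)·(-3) = 1.0911.
u_2 = a_2 − 1.0911·q_1 = (0.5238, 0.9524, -2.7619).
‖u_2‖ = 2.9681, so q_2 = (0.1765, 0.3209, -0.9305).

q_2 = (0.1765, 0.3209, -0.9305)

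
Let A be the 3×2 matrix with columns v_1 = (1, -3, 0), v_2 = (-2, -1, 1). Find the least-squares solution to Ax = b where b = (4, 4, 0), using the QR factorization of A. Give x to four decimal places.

x = (-0.6102, -1.8983)

v_1 = (1, -3, 0); ‖v_1‖ = 3.1623, so e_1 = (0.3162, -0.9487, 0.0000).
e_1·v_2 = 0.3162·(-2) + (-0.9487)·(-1) + 0.0000·1 = 0.3162.
u_2 = v_2 − 0.3162·e_1 = (-2.1000, -0.7000, 1.0000).
‖u_2‖ = 2.4290, so e_2 = (-0.8646, -0.2882, 0.4117).
Qᵀb = (-2.5298, -4.6110).
Back-substitute: x_2 = -4.6110/2.4290 = -1.8983.
x_1 = (-2.5298 − 0.3162·(-1.8983))/3.1623 = -0.6102.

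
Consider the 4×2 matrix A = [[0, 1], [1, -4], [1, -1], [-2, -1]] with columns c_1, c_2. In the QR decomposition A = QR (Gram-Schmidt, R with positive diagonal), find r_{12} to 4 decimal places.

e_1 = c_1/‖c_1‖ = (0, 1, 1, -2)/2.4495 = (0.0000, 0.4082, 0.4082, -0.8165).
r_{12} = e_1·c_2 = -1.2247.

r_{12} = -1.2247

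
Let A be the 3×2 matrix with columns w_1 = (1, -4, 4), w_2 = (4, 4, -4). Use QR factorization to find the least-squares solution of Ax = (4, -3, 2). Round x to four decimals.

q_1 = w_1/‖w_1‖ = (1, -4, 4)/5.7446 = (0.1741, -0.6963, 0.6963).
r_{12} = q_1·w_2 = -4.8742.
u_2 = w_2 + 4.8742·q_1 = (4.8485, 0.6061, -0.6061).
‖u_2‖ = 4.9237, so q_2 = (0.9847, 0.1231, -0.1231).
Qᵀb = (4.1779, 3.3235).
Back-substitute: x_2 = 3.3235/4.9237 = 0.6750.
x_1 = (4.1779 + 4.8742·0.6750)/5.7446 = 1.3000.

x = (1.3000, 0.6750)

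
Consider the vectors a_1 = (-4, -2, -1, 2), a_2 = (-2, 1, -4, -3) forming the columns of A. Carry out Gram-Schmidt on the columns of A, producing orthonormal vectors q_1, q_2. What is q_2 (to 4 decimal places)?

q_1 = a_1/‖a_1‖ = (-4, -2, -1, 2)/5.0000 = (-0.8000, -0.4000, -0.2000, 0.4000).
r_{12} = q_1·a_2 = 0.8000.
u_2 = a_2 − 0.8000·q_1 = (-1.3600, 1.3200, -3.8400, -3.3200).
‖u_2‖ = 5.4185, so q_2 = (-0.2510, 0.2436, -0.7087, -0.6127).

q_2 = (-0.2510, 0.2436, -0.7087, -0.6127)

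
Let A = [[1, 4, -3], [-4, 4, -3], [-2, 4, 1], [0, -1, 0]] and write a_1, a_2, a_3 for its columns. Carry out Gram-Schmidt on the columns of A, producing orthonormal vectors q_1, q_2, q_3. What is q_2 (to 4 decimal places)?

a_1 = (1, -4, -2, 0); ‖a_1‖ = 4.5826, so q_1 = (0.2182, -0.8729, -0.4364, 0.0000).
q_1·a_2 = 0.2182·4 + (-0.8729)·4 + (-0.4364)·4 + 0.0000·(-1) = -4.3644.
u_2 = a_2 + 4.3644·q_1 = (4.9524, 0.1905, 2.0952, -1.0000).
‖u_2‖ = 5.4729, so q_2 = (0.9049, 0.0348, 0.3828, -0.1827).

q_2 = (0.9049, 0.0348, 0.3828, -0.1827)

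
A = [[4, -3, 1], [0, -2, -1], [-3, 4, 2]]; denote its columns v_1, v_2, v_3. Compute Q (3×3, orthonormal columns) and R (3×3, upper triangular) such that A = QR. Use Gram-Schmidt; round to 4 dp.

Q = [[0.8000, 0.3441, 0.4915], [0.0000, -0.8192, 0.5735], [-0.6000, 0.4588, 0.6554]], R = [[5.0000, -4.8000, -0.4000], [0.0000, 2.4413, 2.0808], [0.0000, 0.0000, 1.2288]]

v_1 = (4, 0, -3); ‖v_1‖ = 5.0000, so q_1 = (0.8000, 0.0000, -0.6000).
q_1·v_2 = 0.8000·(-3) + 0.0000·(-2) + (-0.6000)·4 = -4.8000.
u_2 = v_2 + 4.8000·q_1 = (0.8400, -2.0000, 1.1200).
‖u_2‖ = 2.4413, so q_2 = (0.3441, -0.8192, 0.4588).
q_1·v_3 = 0.8000·1 + 0.0000·(-1) + (-0.6000)·2 = -0.4000; q_2·v_3 = 0.3441·1 + (-0.8192)·(-1) + 0.4588·2 = 2.0808.
u_3 = v_3 + 0.4000·q_1 − 2.0808·q_2 = (0.6040, 0.7047, 0.8054).
‖u_3‖ = 1.2288, so q_3 = (0.4915, 0.5735, 0.6554).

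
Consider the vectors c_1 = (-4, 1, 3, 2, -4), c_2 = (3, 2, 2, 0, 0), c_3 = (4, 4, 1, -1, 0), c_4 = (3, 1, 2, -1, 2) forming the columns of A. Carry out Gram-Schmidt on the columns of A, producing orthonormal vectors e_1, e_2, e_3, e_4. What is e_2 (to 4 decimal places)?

e_1 = c_1/‖c_1‖ = (-4, 1, 3, 2, -4)/6.7823 = (-0.5898, 0.1474, 0.4423, 0.2949, -0.5898).
r_{12} = e_1·c_2 = -0.5898.
u_2 = c_2 + 0.5898·e_1 = (2.6522, 2.0870, 2.2609, 0.1739, -0.3478).
‖u_2‖ = 4.0807, so e_2 = (0.6499, 0.5114, 0.5540, 0.0426, -0.0852).

e_2 = (0.6499, 0.5114, 0.5540, 0.0426, -0.0852)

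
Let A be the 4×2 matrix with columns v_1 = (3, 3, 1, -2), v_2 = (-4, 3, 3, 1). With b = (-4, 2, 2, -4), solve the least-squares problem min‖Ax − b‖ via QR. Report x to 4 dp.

x = (0.2347, 0.6991)

v_1 = (3, 3, 1, -2); ‖v_1‖ = 4.7958, so q_1 = (0.6255, 0.6255, 0.2085, -0.4170).
q_1·v_2 = 0.6255·(-4) + 0.6255·3 + 0.2085·3 + (-0.4170)·1 = -0.4170.
u_2 = v_2 + 0.4170·q_1 = (-3.7391, 3.2609, 3.0870, 0.8261).
‖u_2‖ = 5.9014, so q_2 = (-0.6336, 0.5526, 0.5231, 0.1400).
Qᵀb = (0.8341, 4.1258).
Back-substitute: x_2 = 4.1258/5.9014 = 0.6991.
x_1 = (0.8341 + 0.4170·0.6991)/4.7958 = 0.2347.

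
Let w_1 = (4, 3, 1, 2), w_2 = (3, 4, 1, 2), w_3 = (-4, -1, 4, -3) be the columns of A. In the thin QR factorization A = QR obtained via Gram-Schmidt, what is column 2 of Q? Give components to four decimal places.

q_2 = (-0.6180, 0.7844, 0.0238, 0.0475)

w_1 = (4, 3, 1, 2); ‖w_1‖ = 5.4772, so q_1 = (0.7303, 0.5477, 0.1826, 0.3651).
q_1·w_2 = 0.7303·3 + 0.5477·4 + 0.1826·1 + 0.3651·2 = 5.2947.
u_2 = w_2 − 5.2947·q_1 = (-0.8667, 1.1000, 0.0333, 0.0667).
‖u_2‖ = 1.4024, so q_2 = (-0.6180, 0.7844, 0.0238, 0.0475).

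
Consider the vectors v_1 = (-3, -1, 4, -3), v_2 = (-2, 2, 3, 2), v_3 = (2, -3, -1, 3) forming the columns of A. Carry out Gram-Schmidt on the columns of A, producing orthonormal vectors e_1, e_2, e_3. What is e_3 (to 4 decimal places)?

v_1 = (-3, -1, 4, -3); ‖v_1‖ = 5.9161, so e_1 = (-0.5071, -0.1690, 0.6761, -0.5071).
e_1·v_2 = (-0.5071)·(-2) + (-0.1690)·2 + 0.6761·3 + (-0.5071)·2 = 1.6903.
u_2 = v_2 − 1.6903·e_1 = (-1.1429, 2.2857, 1.8571, 2.8571).
‖u_2‖ = 4.2594, so e_2 = (-0.2683, 0.5366, 0.4360, 0.6708).
e_1·v_3 = (-0.5071)·2 + (-0.1690)·(-3) + 0.6761·(-1) + (-0.5071)·3 = -2.7045; e_2·v_3 = (-0.2683)·2 + 0.5366·(-3) + 0.4360·(-1) + 0.6708·3 = -0.5702.
u_3 = v_3 + 2.7045·e_1 + 0.5702·e_2 = (0.4756, -3.1512, 1.0772, 2.0110).
‖u_3‖ = 3.9193, so e_3 = (0.1213, -0.8040, 0.2748, 0.5131).

e_3 = (0.1213, -0.8040, 0.2748, 0.5131)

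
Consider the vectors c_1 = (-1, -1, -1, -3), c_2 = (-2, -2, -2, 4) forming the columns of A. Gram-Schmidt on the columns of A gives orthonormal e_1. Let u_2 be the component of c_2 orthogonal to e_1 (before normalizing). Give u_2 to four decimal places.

c_1 = (-1, -1, -1, -3); ‖c_1‖ = 3.4641, so e_1 = (-0.2887, -0.2887, -0.2887, -0.8660).
e_1·c_2 = (-0.2887)·(-2) + (-0.2887)·(-2) + (-0.2887)·(-2) + (-0.8660)·4 = -1.7321.
u_2 = c_2 + 1.7321·e_1 = (-2.5000, -2.5000, -2.5000, 2.5000).

u_2 = (-2.5000, -2.5000, -2.5000, 2.5000)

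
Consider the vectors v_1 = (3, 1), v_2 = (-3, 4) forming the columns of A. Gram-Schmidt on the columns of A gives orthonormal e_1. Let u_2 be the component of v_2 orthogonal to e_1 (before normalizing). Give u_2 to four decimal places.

e_1 = v_1/‖v_1‖ = (3, 1)/3.1623 = (0.9487, 0.3162).
r_{12} = e_1·v_2 = -1.5811.
u_2 = v_2 + 1.5811·e_1 = (-1.5000, 4.5000).

u_2 = (-1.5000, 4.5000)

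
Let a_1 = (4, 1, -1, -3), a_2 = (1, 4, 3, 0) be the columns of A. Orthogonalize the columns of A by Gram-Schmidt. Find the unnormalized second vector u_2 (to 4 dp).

q_1 = a_1/‖a_1‖ = (4, 1, -1, -3)/5.1962 = (0.7698, 0.1925, -0.1925, -0.5774).
r_{12} = q_1·a_2 = 0.9623.
u_2 = a_2 − 0.9623·q_1 = (0.2593, 3.8148, 3.1852, 0.5556).

u_2 = (0.2593, 3.8148, 3.1852, 0.5556)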